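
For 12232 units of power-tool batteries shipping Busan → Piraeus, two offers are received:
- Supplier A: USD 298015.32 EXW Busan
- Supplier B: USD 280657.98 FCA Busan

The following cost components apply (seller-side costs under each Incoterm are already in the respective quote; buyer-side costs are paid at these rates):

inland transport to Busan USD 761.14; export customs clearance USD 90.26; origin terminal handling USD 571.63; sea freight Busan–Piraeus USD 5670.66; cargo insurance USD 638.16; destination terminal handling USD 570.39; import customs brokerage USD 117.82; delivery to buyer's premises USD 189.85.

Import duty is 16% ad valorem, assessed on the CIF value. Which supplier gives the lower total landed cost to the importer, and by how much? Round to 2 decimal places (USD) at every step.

Supplier A (EXW):
CIF value = EXW price + inland to port + export clearance + origin terminal + freight + insurance = 298015.32 + 761.14 + 90.26 + 571.63 + 5670.66 + 638.16 = 305747.17
Import duty = 305747.17 × 16% = 48919.55
Buyer bears (A): 761.14 + 90.26 + 571.63 + 5670.66 + 638.16 + 570.39 + 117.82 + 189.85 = 8609.91
Landed cost (A) = invoice 298015.32 + 8609.91 + duty 48919.55 = 355544.78
Supplier B (FCA):
CIF value = FCA price + origin terminal + freight + insurance = 280657.98 + 571.63 + 5670.66 + 638.16 = 287538.43
Import duty = 287538.43 × 16% = 46006.15
Buyer bears (B): 571.63 + 5670.66 + 638.16 + 570.39 + 117.82 + 189.85 = 7758.51
Landed cost (B) = invoice 280657.98 + 7758.51 + duty 46006.15 = 334422.64
Difference = |355544.78 − 334422.64| = 21122.14

Supplier B is cheaper by USD 21122.14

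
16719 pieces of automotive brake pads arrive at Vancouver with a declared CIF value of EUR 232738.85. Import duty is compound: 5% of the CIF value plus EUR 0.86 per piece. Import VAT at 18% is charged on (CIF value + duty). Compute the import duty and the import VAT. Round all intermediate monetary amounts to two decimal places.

Ad valorem component: 232738.85 × 5% = 11636.94
Specific component: 16719 × 0.86 = 14378.34
Import duty = 11636.94 + 14378.34 = 26015.28
VAT base = CIF + duty = 232738.85 + 26015.28 = 258754.13
Import VAT = 258754.13 × 18% = 46575.74

Import duty: EUR 26015.28; import VAT: EUR 46575.74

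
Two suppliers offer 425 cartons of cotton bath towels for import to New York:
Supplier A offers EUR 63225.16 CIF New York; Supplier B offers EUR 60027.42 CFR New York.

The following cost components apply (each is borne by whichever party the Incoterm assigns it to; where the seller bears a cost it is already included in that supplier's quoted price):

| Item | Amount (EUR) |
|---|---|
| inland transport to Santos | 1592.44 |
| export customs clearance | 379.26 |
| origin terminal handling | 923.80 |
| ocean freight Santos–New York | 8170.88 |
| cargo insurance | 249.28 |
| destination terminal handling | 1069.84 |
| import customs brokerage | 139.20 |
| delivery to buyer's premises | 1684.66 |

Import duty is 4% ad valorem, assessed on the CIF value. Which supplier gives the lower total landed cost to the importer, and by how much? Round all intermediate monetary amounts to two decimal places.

Supplier B is cheaper by EUR 3066.40

Supplier A (CIF):
The CIF price already equals the CIF value: 63225.16
Import duty = 63225.16 × 4% = 2529.01
Buyer bears (A): 1069.84 + 139.20 + 1684.66 = 2893.70
Landed cost (A) = invoice 63225.16 + 2893.70 + duty 2529.01 = 68647.87
Supplier B (CFR):
CIF value = CFR price + insurance = 60027.42 + 249.28 = 60276.70
Import duty = 60276.70 × 4% = 2411.07
Buyer bears (B): 249.28 + 1069.84 + 139.20 + 1684.66 = 3142.98
Landed cost (B) = invoice 60027.42 + 3142.98 + duty 2411.07 = 65581.47
Difference = |68647.87 − 65581.47| = 3066.40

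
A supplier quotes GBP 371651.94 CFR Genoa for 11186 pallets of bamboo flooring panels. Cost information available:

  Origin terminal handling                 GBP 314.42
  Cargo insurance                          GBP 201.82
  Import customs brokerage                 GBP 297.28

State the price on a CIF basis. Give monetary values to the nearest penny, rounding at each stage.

Not relevant to the conversion: origin terminal — on the seller under both CFR and CIF; already in the CFR price and stays in the CIF price. brokerage — on the buyer under both terms; not part of either seller's price.
From CFR to CIF, the seller additionally bears: insurance.
CIF price = 371651.94 + 201.82 = 371853.76

CIF price: GBP 371853.76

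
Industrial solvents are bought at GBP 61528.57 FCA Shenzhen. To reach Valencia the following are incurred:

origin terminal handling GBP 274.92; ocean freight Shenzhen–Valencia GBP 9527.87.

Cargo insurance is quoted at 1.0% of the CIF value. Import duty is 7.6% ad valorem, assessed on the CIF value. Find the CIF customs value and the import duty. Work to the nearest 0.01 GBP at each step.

Let C be the CIF value. C = FCA price + pre-shipment costs + freight + 1.0% × C
C − 1.0% × C = 61528.57 + 274.92 + 9527.87
0.99 × C = 71331.36
C = 71331.36 / 0.99 = 72051.88
Insurance premium = 1.0% × 72051.88 = 720.52
Import duty = 72051.88 × 7.6% = 5475.94

CIF value: GBP 72051.88; import duty: GBP 5475.94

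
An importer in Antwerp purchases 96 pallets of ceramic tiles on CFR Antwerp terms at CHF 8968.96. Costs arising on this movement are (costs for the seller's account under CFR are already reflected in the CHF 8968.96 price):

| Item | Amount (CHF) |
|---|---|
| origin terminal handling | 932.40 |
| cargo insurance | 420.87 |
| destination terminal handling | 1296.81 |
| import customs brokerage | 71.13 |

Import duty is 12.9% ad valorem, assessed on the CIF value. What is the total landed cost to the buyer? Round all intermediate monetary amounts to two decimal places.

CFR: the seller pays costs through ocean freight to the destination port, but not insurance.
Already in the invoice (seller's account under CFR): origin terminal — exclude.
CIF value = CFR price + insurance = 8968.96 + 420.87 = 9389.83
Import duty = 9389.83 × 12.9% = 1211.29
Buyer bears: insurance 420.87 + destination terminal 1296.81 + brokerage 71.13 + duty 1211.29 = 3000.10
Landed cost = invoice 8968.96 + 3000.10 = 11969.06

Total landed cost: CHF 11969.06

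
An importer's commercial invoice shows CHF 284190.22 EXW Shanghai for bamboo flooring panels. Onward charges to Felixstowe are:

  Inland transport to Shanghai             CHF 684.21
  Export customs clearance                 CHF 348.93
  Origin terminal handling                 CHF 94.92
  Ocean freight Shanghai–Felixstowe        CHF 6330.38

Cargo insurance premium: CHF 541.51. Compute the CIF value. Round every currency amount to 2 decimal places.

CIF value: CHF 292190.17

CIF = EXW price + pre-shipment costs + freight + insurance
CIF = 284190.22 + 684.21 + 348.93 + 94.92 + 6330.38 + 541.51 = 292190.17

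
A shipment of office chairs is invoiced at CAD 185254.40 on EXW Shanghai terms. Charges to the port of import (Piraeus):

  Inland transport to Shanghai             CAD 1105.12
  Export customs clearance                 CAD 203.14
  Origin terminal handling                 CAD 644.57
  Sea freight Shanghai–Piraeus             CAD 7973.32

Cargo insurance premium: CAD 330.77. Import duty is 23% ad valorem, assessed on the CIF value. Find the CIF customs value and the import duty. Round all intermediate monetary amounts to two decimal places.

CIF = EXW price + pre-shipment costs + freight + insurance
CIF = 185254.40 + 1105.12 + 203.14 + 644.57 + 7973.32 + 330.77 = 195511.32
Import duty = 195511.32 × 23% = 44967.60

CIF value: CAD 195511.32; import duty: CAD 44967.60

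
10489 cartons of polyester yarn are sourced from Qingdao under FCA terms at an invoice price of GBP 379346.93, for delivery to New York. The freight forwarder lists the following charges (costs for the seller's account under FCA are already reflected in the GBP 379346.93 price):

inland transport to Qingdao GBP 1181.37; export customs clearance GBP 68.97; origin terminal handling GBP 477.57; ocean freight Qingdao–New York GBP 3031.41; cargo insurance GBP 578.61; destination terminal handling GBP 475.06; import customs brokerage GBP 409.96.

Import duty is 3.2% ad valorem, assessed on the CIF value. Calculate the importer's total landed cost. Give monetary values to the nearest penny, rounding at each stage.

FCA: the seller delivers export-cleared goods to the carrier; the buyer bears costs from that point.
Already in the invoice (seller's account under FCA): inland to port, export clearance — exclude.
CIF value = FCA price + origin terminal + freight + insurance = 379346.93 + 477.57 + 3031.41 + 578.61 = 383434.52
Import duty = 383434.52 × 3.2% = 12269.90
Buyer bears: origin terminal 477.57 + freight 3031.41 + insurance 578.61 + destination terminal 475.06 + brokerage 409.96 + duty 12269.90 = 17242.51
Landed cost = invoice 379346.93 + 17242.51 = 396589.44

Total landed cost: GBP 396589.44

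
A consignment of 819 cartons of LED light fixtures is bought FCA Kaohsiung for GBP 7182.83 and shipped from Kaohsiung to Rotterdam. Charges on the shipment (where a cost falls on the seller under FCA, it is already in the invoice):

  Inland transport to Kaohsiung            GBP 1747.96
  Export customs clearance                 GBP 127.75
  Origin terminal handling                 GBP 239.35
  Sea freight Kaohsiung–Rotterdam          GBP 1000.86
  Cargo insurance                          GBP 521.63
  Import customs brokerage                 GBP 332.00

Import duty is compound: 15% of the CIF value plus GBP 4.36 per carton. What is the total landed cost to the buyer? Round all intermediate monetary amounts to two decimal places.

FCA: the seller delivers export-cleared goods to the carrier; the buyer bears costs from that point.
Already in the invoice (seller's account under FCA): inland to port, export clearance — exclude.
CIF value = FCA price + origin terminal + freight + insurance = 7182.83 + 239.35 + 1000.86 + 521.63 = 8944.67
Ad valorem component: 8944.67 × 15% = 1341.70
Specific component: 819 × 4.36 = 3570.84
Import duty = 1341.70 + 3570.84 = 4912.54
Buyer bears: origin terminal 239.35 + freight 1000.86 + insurance 521.63 + brokerage 332.00 + duty 4912.54 = 7006.38
Landed cost = invoice 7182.83 + 7006.38 = 14189.21

Total landed cost: GBP 14189.21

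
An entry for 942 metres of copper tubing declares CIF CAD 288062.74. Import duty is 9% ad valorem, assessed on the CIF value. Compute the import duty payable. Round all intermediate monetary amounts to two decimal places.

Import duty: CAD 25925.65

Import duty = 288062.74 × 9% = 25925.65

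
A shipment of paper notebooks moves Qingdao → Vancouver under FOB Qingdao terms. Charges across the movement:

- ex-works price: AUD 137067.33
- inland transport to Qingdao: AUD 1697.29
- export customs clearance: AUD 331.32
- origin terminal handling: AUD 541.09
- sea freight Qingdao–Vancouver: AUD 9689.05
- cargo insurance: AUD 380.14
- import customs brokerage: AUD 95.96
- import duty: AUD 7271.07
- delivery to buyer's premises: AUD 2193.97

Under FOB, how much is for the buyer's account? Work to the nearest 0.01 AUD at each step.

Buyer's account: AUD 19630.19

FOB: the seller bears costs until goods are on board at the origin port; the buyer bears freight, insurance and all costs thereafter.
Seller's account: goods 137067.33 + inland to port 1697.29 + export clearance 331.32 + origin terminal 541.09 = 139637.03
Buyer's account: freight 9689.05 + insurance 380.14 + brokerage 95.96 + duty 7271.07 + delivery 2193.97 = 19630.19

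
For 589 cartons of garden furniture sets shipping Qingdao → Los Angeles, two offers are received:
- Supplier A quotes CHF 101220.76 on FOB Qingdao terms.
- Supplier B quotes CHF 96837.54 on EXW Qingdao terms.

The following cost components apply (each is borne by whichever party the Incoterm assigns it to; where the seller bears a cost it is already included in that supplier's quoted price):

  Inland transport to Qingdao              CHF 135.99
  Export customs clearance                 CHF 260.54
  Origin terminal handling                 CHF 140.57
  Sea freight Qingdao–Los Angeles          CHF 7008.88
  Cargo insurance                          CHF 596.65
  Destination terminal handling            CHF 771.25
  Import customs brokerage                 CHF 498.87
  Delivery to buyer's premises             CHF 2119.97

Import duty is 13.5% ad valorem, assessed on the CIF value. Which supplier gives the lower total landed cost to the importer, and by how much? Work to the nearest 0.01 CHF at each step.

Supplier A (FOB):
CIF value = FOB price + freight + insurance = 101220.76 + 7008.88 + 596.65 = 108826.29
Import duty = 108826.29 × 13.5% = 14691.55
Buyer bears (A): 7008.88 + 596.65 + 771.25 + 498.87 + 2119.97 = 10995.62
Landed cost (A) = invoice 101220.76 + 10995.62 + duty 14691.55 = 126907.93
Supplier B (EXW):
CIF value = EXW price + inland to port + export clearance + origin terminal + freight + insurance = 96837.54 + 135.99 + 260.54 + 140.57 + 7008.88 + 596.65 = 104980.17
Import duty = 104980.17 × 13.5% = 14172.32
Buyer bears (B): 135.99 + 260.54 + 140.57 + 7008.88 + 596.65 + 771.25 + 498.87 + 2119.97 = 11532.72
Landed cost (B) = invoice 96837.54 + 11532.72 + duty 14172.32 = 122542.58
Difference = |126907.93 − 122542.58| = 4365.35

Supplier B is cheaper by CHF 4365.35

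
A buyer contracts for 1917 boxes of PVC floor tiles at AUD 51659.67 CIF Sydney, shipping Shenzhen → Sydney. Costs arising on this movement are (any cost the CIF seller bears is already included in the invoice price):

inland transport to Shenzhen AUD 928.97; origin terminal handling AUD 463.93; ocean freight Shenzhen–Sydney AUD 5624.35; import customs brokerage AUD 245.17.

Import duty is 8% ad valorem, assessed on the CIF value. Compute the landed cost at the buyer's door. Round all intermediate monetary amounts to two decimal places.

Total landed cost: AUD 56037.61

CIF: the seller pays costs through ocean freight and marine insurance to the destination port.
Already in the invoice (seller's account under CIF): inland to port, origin terminal, freight — exclude.
The CIF price already equals the CIF value: 51659.67
Import duty = 51659.67 × 8% = 4132.77
Buyer bears: brokerage 245.17 + duty 4132.77 = 4377.94
Landed cost = invoice 51659.67 + 4377.94 = 56037.61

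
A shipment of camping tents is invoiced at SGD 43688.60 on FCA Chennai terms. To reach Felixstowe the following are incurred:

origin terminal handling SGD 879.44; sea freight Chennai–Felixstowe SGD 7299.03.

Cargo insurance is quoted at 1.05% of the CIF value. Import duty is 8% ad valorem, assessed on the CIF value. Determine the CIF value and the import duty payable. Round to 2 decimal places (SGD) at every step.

CIF value: SGD 52417.45; import duty: SGD 4193.40

Let C be the CIF value. C = FCA price + pre-shipment costs + freight + 1.05% × C
C − 1.05% × C = 43688.60 + 879.44 + 7299.03
0.9895 × C = 51867.07
C = 51867.07 / 0.9895 = 52417.45
Insurance premium = 1.05% × 52417.45 = 550.38
Import duty = 52417.45 × 8% = 4193.40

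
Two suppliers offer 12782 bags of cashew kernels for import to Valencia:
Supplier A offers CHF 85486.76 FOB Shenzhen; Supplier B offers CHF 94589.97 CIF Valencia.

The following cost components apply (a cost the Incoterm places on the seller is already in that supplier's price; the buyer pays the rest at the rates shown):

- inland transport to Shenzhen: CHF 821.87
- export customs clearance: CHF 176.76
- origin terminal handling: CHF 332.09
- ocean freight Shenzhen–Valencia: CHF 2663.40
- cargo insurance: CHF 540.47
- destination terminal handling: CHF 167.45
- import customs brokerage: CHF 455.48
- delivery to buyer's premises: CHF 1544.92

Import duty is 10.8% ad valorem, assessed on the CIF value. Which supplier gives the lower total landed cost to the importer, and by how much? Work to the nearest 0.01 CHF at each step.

Supplier A (FOB):
CIF value = FOB price + freight + insurance = 85486.76 + 2663.40 + 540.47 = 88690.63
Import duty = 88690.63 × 10.8% = 9578.59
Buyer bears (A): 2663.40 + 540.47 + 167.45 + 455.48 + 1544.92 = 5371.72
Landed cost (A) = invoice 85486.76 + 5371.72 + duty 9578.59 = 100437.07
Supplier B (CIF):
The CIF price already equals the CIF value: 94589.97
Import duty = 94589.97 × 10.8% = 10215.72
Buyer bears (B): 167.45 + 455.48 + 1544.92 = 2167.85
Landed cost (B) = invoice 94589.97 + 2167.85 + duty 10215.72 = 106973.54
Difference = |100437.07 − 106973.54| = 6536.47

Supplier A is cheaper by CHF 6536.47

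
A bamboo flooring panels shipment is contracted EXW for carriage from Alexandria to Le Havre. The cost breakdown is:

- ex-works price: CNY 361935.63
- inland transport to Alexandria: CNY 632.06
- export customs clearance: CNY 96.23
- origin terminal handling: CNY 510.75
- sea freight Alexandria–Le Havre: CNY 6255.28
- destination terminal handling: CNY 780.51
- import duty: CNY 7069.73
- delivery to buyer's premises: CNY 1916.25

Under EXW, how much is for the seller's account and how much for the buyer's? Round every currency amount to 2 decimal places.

Seller: CNY 361935.63; buyer: CNY 17260.81

EXW: the seller makes goods available at their premises; the buyer bears all onward costs.
Seller's account: goods 361935.63 = 361935.63
Buyer's account: inland to port 632.06 + export clearance 96.23 + origin terminal 510.75 + freight 6255.28 + destination terminal 780.51 + duty 7069.73 + delivery 1916.25 = 17260.81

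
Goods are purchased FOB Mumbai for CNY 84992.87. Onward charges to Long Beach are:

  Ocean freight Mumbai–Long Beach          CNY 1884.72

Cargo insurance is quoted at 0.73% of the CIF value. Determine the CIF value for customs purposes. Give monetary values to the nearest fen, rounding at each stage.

CIF value: CNY 87516.46

Let C be the CIF value. C = FOB price + freight + 0.73% × C
C − 0.73% × C = 84992.87 + 1884.72
0.9927 × C = 86877.59
C = 86877.59 / 0.9927 = 87516.46
Insurance premium = 0.73% × 87516.46 = 638.87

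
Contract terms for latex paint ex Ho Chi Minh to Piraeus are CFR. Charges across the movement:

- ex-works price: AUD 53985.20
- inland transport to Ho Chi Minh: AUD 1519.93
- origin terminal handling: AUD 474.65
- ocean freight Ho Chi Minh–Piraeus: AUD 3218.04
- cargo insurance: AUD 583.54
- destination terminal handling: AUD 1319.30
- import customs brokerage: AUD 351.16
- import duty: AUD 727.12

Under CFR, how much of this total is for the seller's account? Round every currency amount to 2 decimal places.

CFR: the seller pays costs through ocean freight to the destination port, but not insurance.
Seller's account: goods 53985.20 + inland to port 1519.93 + origin terminal 474.65 + freight 3218.04 = 59197.82
Buyer's account: insurance 583.54 + destination terminal 1319.30 + brokerage 351.16 + duty 727.12 = 2981.12

Seller's account: AUD 59197.82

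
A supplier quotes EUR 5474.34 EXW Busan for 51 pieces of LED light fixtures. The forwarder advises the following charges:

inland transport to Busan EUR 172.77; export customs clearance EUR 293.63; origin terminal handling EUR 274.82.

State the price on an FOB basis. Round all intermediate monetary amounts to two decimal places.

FOB price: EUR 6215.56

From EXW to FOB, the seller additionally bears: inland to port, export clearance, origin terminal.
FOB price = 5474.34 + 172.77 + 293.63 + 274.82 = 6215.56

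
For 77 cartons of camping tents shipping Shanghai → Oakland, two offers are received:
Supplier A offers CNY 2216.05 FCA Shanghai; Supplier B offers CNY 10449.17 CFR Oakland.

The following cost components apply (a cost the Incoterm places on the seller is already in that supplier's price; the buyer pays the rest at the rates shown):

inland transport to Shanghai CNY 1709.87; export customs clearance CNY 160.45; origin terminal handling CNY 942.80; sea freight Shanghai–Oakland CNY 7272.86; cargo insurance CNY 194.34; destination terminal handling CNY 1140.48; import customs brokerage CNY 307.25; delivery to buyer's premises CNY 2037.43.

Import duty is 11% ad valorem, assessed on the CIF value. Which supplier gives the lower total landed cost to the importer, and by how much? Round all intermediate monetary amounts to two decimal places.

Supplier A is cheaper by CNY 19.38

Supplier A (FCA):
CIF value = FCA price + origin terminal + freight + insurance = 2216.05 + 942.80 + 7272.86 + 194.34 = 10626.05
Import duty = 10626.05 × 11% = 1168.87
Buyer bears (A): 942.80 + 7272.86 + 194.34 + 1140.48 + 307.25 + 2037.43 = 11895.16
Landed cost (A) = invoice 2216.05 + 11895.16 + duty 1168.87 = 15280.08
Supplier B (CFR):
CIF value = CFR price + insurance = 10449.17 + 194.34 = 10643.51
Import duty = 10643.51 × 11% = 1170.79
Buyer bears (B): 194.34 + 1140.48 + 307.25 + 2037.43 = 3679.50
Landed cost (B) = invoice 10449.17 + 3679.50 + duty 1170.79 = 15299.46
Difference = |15280.08 − 15299.46| = 19.38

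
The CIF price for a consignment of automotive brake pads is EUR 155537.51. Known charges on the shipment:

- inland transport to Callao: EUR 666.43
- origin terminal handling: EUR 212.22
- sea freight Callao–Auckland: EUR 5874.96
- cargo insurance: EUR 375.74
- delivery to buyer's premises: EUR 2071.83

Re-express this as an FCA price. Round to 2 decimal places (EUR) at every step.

Not relevant to the conversion: inland to port — on the seller under both CIF and FCA; already in the CIF price and stays in the FCA price. delivery — on the buyer under both terms; not part of either seller's price.
From CIF to FCA, the seller no longer bears: origin terminal, freight, insurance.
FCA price = 155537.51 − 212.22 − 5874.96 − 375.74 = 149074.59

FCA price: EUR 149074.59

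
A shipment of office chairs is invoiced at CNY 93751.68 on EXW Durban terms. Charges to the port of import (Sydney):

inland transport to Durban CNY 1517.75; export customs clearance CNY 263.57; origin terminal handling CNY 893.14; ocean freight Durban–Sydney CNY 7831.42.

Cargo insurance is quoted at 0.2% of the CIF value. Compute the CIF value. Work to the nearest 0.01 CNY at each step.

Let C be the CIF value. C = EXW price + pre-shipment costs + freight + 0.2% × C
C − 0.2% × C = 93751.68 + 1517.75 + 263.57 + 893.14 + 7831.42
0.998 × C = 104257.56
C = 104257.56 / 0.998 = 104466.49
Insurance premium = 0.2% × 104466.49 = 208.93

CIF value: CNY 104466.49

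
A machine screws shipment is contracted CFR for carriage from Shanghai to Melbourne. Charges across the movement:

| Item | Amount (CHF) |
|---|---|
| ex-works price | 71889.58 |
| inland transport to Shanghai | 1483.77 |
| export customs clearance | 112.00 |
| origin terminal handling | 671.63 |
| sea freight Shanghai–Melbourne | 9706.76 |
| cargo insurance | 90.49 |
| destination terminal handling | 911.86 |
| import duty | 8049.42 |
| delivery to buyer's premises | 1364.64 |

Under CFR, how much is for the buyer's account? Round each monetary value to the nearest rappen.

Buyer's account: CHF 10416.41

CFR: the seller pays costs through ocean freight to the destination port, but not insurance.
Seller's account: goods 71889.58 + inland to port 1483.77 + export clearance 112.00 + origin terminal 671.63 + freight 9706.76 = 83863.74
Buyer's account: insurance 90.49 + destination terminal 911.86 + duty 8049.42 + delivery 1364.64 = 10416.41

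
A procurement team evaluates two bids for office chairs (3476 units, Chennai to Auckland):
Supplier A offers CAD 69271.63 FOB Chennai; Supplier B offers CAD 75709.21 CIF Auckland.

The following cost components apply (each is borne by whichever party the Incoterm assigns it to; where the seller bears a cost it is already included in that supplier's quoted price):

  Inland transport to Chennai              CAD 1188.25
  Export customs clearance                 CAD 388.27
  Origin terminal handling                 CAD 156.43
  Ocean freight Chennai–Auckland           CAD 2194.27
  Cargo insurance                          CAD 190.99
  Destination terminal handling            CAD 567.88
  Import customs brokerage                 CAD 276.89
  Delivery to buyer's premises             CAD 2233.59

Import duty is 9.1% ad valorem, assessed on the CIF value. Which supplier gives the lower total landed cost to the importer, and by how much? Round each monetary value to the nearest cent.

Supplier A (FOB):
CIF value = FOB price + freight + insurance = 69271.63 + 2194.27 + 190.99 = 71656.89
Import duty = 71656.89 × 9.1% = 6520.78
Buyer bears (A): 2194.27 + 190.99 + 567.88 + 276.89 + 2233.59 = 5463.62
Landed cost (A) = invoice 69271.63 + 5463.62 + duty 6520.78 = 81256.03
Supplier B (CIF):
The CIF price already equals the CIF value: 75709.21
Import duty = 75709.21 × 9.1% = 6889.54
Buyer bears (B): 567.88 + 276.89 + 2233.59 = 3078.36
Landed cost (B) = invoice 75709.21 + 3078.36 + duty 6889.54 = 85677.11
Difference = |81256.03 − 85677.11| = 4421.08

Supplier A is cheaper by CAD 4421.08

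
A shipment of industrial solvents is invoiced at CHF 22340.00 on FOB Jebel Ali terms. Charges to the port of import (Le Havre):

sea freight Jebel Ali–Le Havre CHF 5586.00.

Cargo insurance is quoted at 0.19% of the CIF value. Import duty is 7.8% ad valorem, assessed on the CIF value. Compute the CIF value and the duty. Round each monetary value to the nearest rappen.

Let C be the CIF value. C = FOB price + freight + 0.19% × C
C − 0.19% × C = 22340.00 + 5586.00
0.9981 × C = 27926.00
C = 27926.00 / 0.9981 = 27979.16
Insurance premium = 0.19% × 27979.16 = 53.16
Import duty = 27979.16 × 7.8% = 2182.37

CIF value: CHF 27979.16; import duty: CHF 2182.37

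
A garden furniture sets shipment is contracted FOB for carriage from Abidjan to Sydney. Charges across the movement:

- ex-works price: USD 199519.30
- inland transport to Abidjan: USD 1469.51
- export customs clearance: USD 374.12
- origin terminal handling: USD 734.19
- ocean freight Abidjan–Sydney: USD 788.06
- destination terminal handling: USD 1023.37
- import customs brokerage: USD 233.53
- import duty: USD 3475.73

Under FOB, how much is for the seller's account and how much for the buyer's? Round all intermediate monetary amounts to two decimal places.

Seller: USD 202097.12; buyer: USD 5520.69

FOB: the seller bears costs until goods are on board at the origin port; the buyer bears freight, insurance and all costs thereafter.
Seller's account: goods 199519.30 + inland to port 1469.51 + export clearance 374.12 + origin terminal 734.19 = 202097.12
Buyer's account: freight 788.06 + destination terminal 1023.37 + brokerage 233.53 + duty 3475.73 = 5520.69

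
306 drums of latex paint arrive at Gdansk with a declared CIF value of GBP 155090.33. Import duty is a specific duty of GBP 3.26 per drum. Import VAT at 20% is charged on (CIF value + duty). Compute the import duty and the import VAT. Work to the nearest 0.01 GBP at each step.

Import duty = 306 × 3.26 = 997.56
VAT base = CIF + duty = 155090.33 + 997.56 = 156087.89
Import VAT = 156087.89 × 20% = 31217.58

Import duty: GBP 997.56; import VAT: GBP 31217.58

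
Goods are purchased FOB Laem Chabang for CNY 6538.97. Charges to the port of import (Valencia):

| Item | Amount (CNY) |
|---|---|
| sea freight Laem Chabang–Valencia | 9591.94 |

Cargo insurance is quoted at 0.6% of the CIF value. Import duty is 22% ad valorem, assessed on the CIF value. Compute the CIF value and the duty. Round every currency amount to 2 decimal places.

CIF value: CNY 16228.28; import duty: CNY 3570.22

Let C be the CIF value. C = FOB price + freight + 0.6% × C
C − 0.6% × C = 6538.97 + 9591.94
0.994 × C = 16130.91
C = 16130.91 / 0.994 = 16228.28
Insurance premium = 0.6% × 16228.28 = 97.37
Import duty = 16228.28 × 22% = 3570.22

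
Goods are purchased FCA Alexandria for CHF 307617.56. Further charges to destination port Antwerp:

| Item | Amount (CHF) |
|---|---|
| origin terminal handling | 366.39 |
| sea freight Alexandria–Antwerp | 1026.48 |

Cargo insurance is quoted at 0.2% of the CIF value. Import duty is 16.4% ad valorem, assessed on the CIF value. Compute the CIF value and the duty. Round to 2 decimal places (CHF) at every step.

Let C be the CIF value. C = FCA price + pre-shipment costs + freight + 0.2% × C
C − 0.2% × C = 307617.56 + 366.39 + 1026.48
0.998 × C = 309010.43
C = 309010.43 / 0.998 = 309629.69
Insurance premium = 0.2% × 309629.69 = 619.26
Import duty = 309629.69 × 16.4% = 50779.27

CIF value: CHF 309629.69; import duty: CHF 50779.27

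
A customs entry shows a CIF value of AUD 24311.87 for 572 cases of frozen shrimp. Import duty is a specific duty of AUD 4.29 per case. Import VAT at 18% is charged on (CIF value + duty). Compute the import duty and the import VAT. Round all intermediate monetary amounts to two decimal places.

Import duty = 572 × 4.29 = 2453.88
VAT base = CIF + duty = 24311.87 + 2453.88 = 26765.75
Import VAT = 26765.75 × 18% = 4817.84

Import duty: AUD 2453.88; import VAT: AUD 4817.84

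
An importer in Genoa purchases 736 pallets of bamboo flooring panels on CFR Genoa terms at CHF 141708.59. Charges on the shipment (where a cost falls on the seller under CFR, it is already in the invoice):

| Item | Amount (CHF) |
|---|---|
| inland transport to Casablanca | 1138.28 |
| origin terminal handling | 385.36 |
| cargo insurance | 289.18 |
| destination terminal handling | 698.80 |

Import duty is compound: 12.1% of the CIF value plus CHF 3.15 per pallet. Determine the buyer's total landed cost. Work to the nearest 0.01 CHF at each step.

CFR: the seller pays costs through ocean freight to the destination port, but not insurance.
Already in the invoice (seller's account under CFR): inland to port, origin terminal — exclude.
CIF value = CFR price + insurance = 141708.59 + 289.18 = 141997.77
Ad valorem component: 141997.77 × 12.1% = 17181.73
Specific component: 736 × 3.15 = 2318.40
Import duty = 17181.73 + 2318.40 = 19500.13
Buyer bears: insurance 289.18 + destination terminal 698.80 + duty 19500.13 = 20488.11
Landed cost = invoice 141708.59 + 20488.11 = 162196.70

Total landed cost: CHF 162196.70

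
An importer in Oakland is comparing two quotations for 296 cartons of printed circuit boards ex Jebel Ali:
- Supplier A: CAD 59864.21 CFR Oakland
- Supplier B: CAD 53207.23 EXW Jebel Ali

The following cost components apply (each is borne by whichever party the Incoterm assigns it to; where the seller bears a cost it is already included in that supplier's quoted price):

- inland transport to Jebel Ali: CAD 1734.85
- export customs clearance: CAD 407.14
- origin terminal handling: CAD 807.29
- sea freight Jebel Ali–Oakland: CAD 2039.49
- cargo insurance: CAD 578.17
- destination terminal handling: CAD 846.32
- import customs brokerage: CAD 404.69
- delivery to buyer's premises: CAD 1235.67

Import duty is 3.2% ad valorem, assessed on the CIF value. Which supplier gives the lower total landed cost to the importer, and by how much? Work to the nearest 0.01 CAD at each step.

Supplier A (CFR):
CIF value = CFR price + insurance = 59864.21 + 578.17 = 60442.38
Import duty = 60442.38 × 3.2% = 1934.16
Buyer bears (A): 578.17 + 846.32 + 404.69 + 1235.67 = 3064.85
Landed cost (A) = invoice 59864.21 + 3064.85 + duty 1934.16 = 64863.22
Supplier B (EXW):
CIF value = EXW price + inland to port + export clearance + origin terminal + freight + insurance = 53207.23 + 1734.85 + 407.14 + 807.29 + 2039.49 + 578.17 = 58774.17
Import duty = 58774.17 × 3.2% = 1880.77
Buyer bears (B): 1734.85 + 407.14 + 807.29 + 2039.49 + 578.17 + 846.32 + 404.69 + 1235.67 = 8053.62
Landed cost (B) = invoice 53207.23 + 8053.62 + duty 1880.77 = 63141.62
Difference = |64863.22 − 63141.62| = 1721.60

Supplier B is cheaper by CAD 1721.60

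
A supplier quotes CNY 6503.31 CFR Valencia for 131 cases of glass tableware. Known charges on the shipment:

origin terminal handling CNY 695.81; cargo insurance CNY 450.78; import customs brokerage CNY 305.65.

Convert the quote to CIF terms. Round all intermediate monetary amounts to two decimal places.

Not relevant to the conversion: origin terminal — on the seller under both CFR and CIF; already in the CFR price and stays in the CIF price. brokerage — on the buyer under both terms; not part of either seller's price.
From CFR to CIF, the seller additionally bears: insurance.
CIF price = 6503.31 + 450.78 = 6954.09

CIF price: CNY 6954.09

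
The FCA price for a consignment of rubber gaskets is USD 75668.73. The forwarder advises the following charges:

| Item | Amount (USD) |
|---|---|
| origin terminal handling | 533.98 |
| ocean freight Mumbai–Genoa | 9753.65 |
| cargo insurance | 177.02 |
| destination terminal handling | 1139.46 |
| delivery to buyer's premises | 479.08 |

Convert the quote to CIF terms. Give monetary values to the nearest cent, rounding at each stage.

CIF price: USD 86133.38

Not relevant to the conversion: delivery, destination terminal — on the buyer under both terms; not part of either seller's price.
From FCA to CIF, the seller additionally bears: origin terminal, freight, insurance.
CIF price = 75668.73 + 533.98 + 9753.65 + 177.02 = 86133.38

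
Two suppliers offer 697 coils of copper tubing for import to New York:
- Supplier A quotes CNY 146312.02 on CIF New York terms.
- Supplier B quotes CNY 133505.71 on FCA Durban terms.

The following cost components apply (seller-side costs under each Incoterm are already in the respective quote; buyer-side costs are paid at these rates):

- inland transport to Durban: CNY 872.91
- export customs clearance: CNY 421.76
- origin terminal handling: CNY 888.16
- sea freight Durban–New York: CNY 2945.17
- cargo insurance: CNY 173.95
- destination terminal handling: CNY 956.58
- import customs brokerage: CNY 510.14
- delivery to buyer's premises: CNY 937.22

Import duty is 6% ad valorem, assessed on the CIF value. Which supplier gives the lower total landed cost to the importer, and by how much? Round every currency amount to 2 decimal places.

Supplier B is cheaper by CNY 9326.97

Supplier A (CIF):
The CIF price already equals the CIF value: 146312.02
Import duty = 146312.02 × 6% = 8778.72
Buyer bears (A): 956.58 + 510.14 + 937.22 = 2403.94
Landed cost (A) = invoice 146312.02 + 2403.94 + duty 8778.72 = 157494.68
Supplier B (FCA):
CIF value = FCA price + origin terminal + freight + insurance = 133505.71 + 888.16 + 2945.17 + 173.95 = 137512.99
Import duty = 137512.99 × 6% = 8250.78
Buyer bears (B): 888.16 + 2945.17 + 173.95 + 956.58 + 510.14 + 937.22 = 6411.22
Landed cost (B) = invoice 133505.71 + 6411.22 + duty 8250.78 = 148167.71
Difference = |157494.68 − 148167.71| = 9326.97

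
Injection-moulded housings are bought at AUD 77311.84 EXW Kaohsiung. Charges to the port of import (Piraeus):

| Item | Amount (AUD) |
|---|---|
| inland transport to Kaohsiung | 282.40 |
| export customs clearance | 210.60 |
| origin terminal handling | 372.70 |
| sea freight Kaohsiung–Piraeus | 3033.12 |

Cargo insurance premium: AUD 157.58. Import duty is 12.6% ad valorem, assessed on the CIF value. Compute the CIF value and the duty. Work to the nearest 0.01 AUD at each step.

CIF = EXW price + pre-shipment costs + freight + insurance
CIF = 77311.84 + 282.40 + 210.60 + 372.70 + 3033.12 + 157.58 = 81368.24
Import duty = 81368.24 × 12.6% = 10252.40

CIF value: AUD 81368.24; import duty: AUD 10252.40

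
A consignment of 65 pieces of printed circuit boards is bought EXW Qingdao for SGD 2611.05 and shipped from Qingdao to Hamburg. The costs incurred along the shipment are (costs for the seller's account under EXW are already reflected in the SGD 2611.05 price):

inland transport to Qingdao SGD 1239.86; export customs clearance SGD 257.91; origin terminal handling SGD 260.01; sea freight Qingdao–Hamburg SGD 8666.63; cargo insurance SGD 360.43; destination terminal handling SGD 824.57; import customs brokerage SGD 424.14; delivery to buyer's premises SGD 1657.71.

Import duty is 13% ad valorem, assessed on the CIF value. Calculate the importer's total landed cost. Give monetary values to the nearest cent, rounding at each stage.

Total landed cost: SGD 18043.78

EXW: the seller makes goods available at their premises; the buyer bears all onward costs.
CIF value = EXW price + inland to port + export clearance + origin terminal + freight + insurance = 2611.05 + 1239.86 + 257.91 + 260.01 + 8666.63 + 360.43 = 13395.89
Import duty = 13395.89 × 13% = 1741.47
Buyer bears: inland to port 1239.86 + export clearance 257.91 + origin terminal 260.01 + freight 8666.63 + insurance 360.43 + destination terminal 824.57 + brokerage 424.14 + delivery 1657.71 + duty 1741.47 = 15432.73
Landed cost = invoice 2611.05 + 15432.73 = 18043.78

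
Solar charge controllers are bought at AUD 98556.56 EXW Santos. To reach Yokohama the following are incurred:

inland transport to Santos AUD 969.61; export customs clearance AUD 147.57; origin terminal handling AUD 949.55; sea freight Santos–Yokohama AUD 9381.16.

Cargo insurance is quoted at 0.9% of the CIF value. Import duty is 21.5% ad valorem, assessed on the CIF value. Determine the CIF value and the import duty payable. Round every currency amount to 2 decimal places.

Let C be the CIF value. C = EXW price + pre-shipment costs + freight + 0.9% × C
C − 0.9% × C = 98556.56 + 969.61 + 147.57 + 949.55 + 9381.16
0.991 × C = 110004.45
C = 110004.45 / 0.991 = 111003.48
Insurance premium = 0.9% × 111003.48 = 999.03
Import duty = 111003.48 × 21.5% = 23865.75

CIF value: AUD 111003.48; import duty: AUD 23865.75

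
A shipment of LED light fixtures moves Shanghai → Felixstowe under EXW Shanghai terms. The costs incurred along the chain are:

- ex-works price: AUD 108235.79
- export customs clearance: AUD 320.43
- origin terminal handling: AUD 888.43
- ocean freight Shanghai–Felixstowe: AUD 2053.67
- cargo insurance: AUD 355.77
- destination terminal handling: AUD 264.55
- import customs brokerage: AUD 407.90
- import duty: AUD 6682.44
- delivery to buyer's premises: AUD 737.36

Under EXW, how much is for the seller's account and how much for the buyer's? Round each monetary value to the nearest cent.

EXW: the seller makes goods available at their premises; the buyer bears all onward costs.
Seller's account: goods 108235.79 = 108235.79
Buyer's account: export clearance 320.43 + origin terminal 888.43 + freight 2053.67 + insurance 355.77 + destination terminal 264.55 + brokerage 407.90 + duty 6682.44 + delivery 737.36 = 11710.55

Seller: AUD 108235.79; buyer: AUD 11710.55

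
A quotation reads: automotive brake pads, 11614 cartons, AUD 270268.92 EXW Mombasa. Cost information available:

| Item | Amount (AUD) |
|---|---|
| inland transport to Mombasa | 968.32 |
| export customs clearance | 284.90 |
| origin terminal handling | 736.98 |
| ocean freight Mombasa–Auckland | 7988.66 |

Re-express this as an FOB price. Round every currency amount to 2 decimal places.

Not relevant to the conversion: freight — on the buyer under both terms; not part of either seller's price.
From EXW to FOB, the seller additionally bears: inland to port, export clearance, origin terminal.
FOB price = 270268.92 + 968.32 + 284.90 + 736.98 = 272259.12

FOB price: AUD 272259.12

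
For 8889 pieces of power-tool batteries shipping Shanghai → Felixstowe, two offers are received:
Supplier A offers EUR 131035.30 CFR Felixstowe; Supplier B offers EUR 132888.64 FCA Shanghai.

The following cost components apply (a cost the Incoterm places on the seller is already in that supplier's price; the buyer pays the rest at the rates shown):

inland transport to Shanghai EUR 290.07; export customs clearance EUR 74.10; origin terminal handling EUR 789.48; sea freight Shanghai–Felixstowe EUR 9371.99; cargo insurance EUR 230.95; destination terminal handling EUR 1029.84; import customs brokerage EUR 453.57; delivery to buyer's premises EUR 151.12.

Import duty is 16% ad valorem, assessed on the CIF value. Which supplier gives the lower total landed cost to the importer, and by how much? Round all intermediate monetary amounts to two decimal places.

Supplier A (CFR):
CIF value = CFR price + insurance = 131035.30 + 230.95 = 131266.25
Import duty = 131266.25 × 16% = 21002.60
Buyer bears (A): 230.95 + 1029.84 + 453.57 + 151.12 = 1865.48
Landed cost (A) = invoice 131035.30 + 1865.48 + duty 21002.60 = 153903.38
Supplier B (FCA):
CIF value = FCA price + origin terminal + freight + insurance = 132888.64 + 789.48 + 9371.99 + 230.95 = 143281.06
Import duty = 143281.06 × 16% = 22924.97
Buyer bears (B): 789.48 + 9371.99 + 230.95 + 1029.84 + 453.57 + 151.12 = 12026.95
Landed cost (B) = invoice 132888.64 + 12026.95 + duty 22924.97 = 167840.56
Difference = |153903.38 − 167840.56| = 13937.18

Supplier A is cheaper by EUR 13937.18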